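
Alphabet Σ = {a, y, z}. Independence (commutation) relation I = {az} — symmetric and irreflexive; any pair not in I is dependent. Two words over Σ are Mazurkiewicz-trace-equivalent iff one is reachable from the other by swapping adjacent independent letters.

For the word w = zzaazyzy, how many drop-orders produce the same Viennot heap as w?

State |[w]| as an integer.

piece 0:z — minimal
piece 1:z rests on {0:z}
piece 2:a — minimal
piece 3:a rests on {2:a}
piece 4:z rests on {1:z}
piece 5:y rests on {3:a, 4:z}
piece 6:z rests on {5:y}
piece 7:y rests on {6:z}
minimal pieces: {0:z, 2:a}
ways to finish when only these pieces remain (= sum over removing one remaining piece with nothing left below it):
  1 left: {7}→1
  2 left: {6,7}→1
  3 left: {5,6,7}→1
  4 left: {3,5,6,7}→1  {4,5,6,7}→1
  5 left: {1,4,5,6,7}→1  {2,3,5,6,7}→1  {3,4,5,6,7}→2
  6 left: {0,1,4,5,6,7}→1  {1,3,4,5,6,7}→3  {2,3,4,5,6,7}→3
  placing 0:z first → 6 extensions
  placing 2:a first → 4 extensions
total linear extensions = 10

10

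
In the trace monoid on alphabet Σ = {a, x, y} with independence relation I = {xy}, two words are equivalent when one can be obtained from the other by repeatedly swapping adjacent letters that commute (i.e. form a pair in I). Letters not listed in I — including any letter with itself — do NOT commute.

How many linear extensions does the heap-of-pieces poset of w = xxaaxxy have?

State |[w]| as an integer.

#0=x has no predecessor
#1=x depends on [0:x]
#2=a depends on [1:x]
#3=a depends on [2:a]
#4=x depends on [3:a]
#5=x depends on [4:x]
#6=y depends on [3:a]
sources: [0:x]
N(rest) = Σ N(rest − s) over sources s of rest; N(one piece) = 1:
  size 1 → [5]=1  [6]=1
  size 2 → [4,5]=1  [5,6]=2
  size 3 → [4,5,6]=3
  size 4 → [3,4,5,6]=3
  size 5 → [2,3,4,5,6]=3
  first=0(x) contributes 3

3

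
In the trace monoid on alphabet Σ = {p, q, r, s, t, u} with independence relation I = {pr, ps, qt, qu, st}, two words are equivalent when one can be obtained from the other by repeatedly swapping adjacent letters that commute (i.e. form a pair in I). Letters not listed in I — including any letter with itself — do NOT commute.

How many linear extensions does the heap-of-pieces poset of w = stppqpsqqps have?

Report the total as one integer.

0(s) covers ∅
1(t) covers ∅
2(p) covers 1:t
3(p) covers 2:p
4(q) covers 0:s, 3:p
5(p) covers 4:q
6(s) covers 4:q
7(q) covers 5:p, 6:s
8(q) covers 7:q
9(p) covers 8:q
10(s) covers 8:q
floor of heap: 0:s, 1:t
completions by unplaced set U, small U first (add the entries for U minus each lowest piece of U):
  |U|=1: {9}:1  {10}:1
  |U|=2: {9,10}:2
  |U|=3: {8,9,10}:2
  |U|=4: {7,8,9,10}:2
  |U|=5: {5,7,8,9,10}:2  {6,7,8,9,10}:2
  |U|=6: {5,6,7,8,9,10}:4
  |U|=7: {4,5,6,7,8,9,10}:4
  |U|=8: {0,4,5,6,7,8,9,10}:4  {3,4,5,6,7,8,9,10}:4
  |U|=9: {0,3,4,5,6,7,8,9,10}:8  {2,3,4,5,6,7,8,9,10}:4
  start at 0(s): 4
  start at 1(t): 12
sum over floor = 16

16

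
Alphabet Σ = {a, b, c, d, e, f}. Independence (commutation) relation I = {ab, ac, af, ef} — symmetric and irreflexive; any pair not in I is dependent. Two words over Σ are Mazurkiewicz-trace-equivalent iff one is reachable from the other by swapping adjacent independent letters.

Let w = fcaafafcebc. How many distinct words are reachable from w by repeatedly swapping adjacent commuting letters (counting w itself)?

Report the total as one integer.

56

piece 0:f — minimal
piece 1:c rests on {0:f}
piece 2:a — minimal
piece 3:a rests on {2:a}
piece 4:f rests on {1:c}
piece 5:a rests on {3:a}
piece 6:f rests on {4:f}
piece 7:c rests on {6:f}
piece 8:e rests on {5:a, 7:c}
piece 9:b rests on {8:e}
piece 10:c rests on {9:b}
minimal pieces: {0:f, 2:a}
ways to finish when only these pieces remain (= sum over removing one remaining piece with nothing left below it):
  1 left: {10}→1
  2 left: {9,10}→1
  3 left: {8,9,10}→1
  4 left: {5,8,9,10}→1  {7,8,9,10}→1
  5 left: {3,5,8,9,10}→1  {5,7,8,9,10}→2  {6,7,8,9,10}→1
  6 left: {2,3,5,8,9,10}→1  {3,5,7,8,9,10}→3  {4,6,7,8,9,10}→1  {5,6,7,8,9,10}→3
  7 left: {1,4,6,7,8,9,10}→1  {2,3,5,7,8,9,10}→4  {3,5,6,7,8,9,10}→6  {4,5,6,7,8,9,10}→4
  8 left: {0,1,4,6,7,8,9,10}→1  {1,4,5,6,7,8,9,10}→5  {2,3,5,6,7,8,9,10}→10  {3,4,5,6,7,8,9,10}→10
  9 left: {0,1,4,5,6,7,8,9,10}→6  {1,3,4,5,6,7,8,9,10}→15  {2,3,4,5,6,7,8,9,10}→20
  placing 0:f first → 35 extensions
  placing 2:a first → 21 extensions
total linear extensions = 56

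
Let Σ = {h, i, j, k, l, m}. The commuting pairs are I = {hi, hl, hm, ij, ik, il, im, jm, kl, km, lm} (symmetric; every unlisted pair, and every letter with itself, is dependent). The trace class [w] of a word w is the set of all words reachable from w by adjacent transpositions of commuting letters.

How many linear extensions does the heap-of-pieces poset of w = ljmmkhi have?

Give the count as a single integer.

piece 0:l — minimal
piece 1:j rests on {0:l}
piece 2:m — minimal
piece 3:m rests on {2:m}
piece 4:k rests on {1:j}
piece 5:h rests on {4:k}
piece 6:i — minimal
minimal pieces: {0:l, 2:m, 6:i}
ways to finish when only these pieces remain (= sum over removing one remaining piece with nothing left below it):
  1 left: {3}→1  {5}→1  {6}→1
  2 left: {2,3}→1  {3,5}→2  {3,6}→2  {4,5}→1  {5,6}→2
  3 left: {1,4,5}→1  {2,3,5}→3  {2,3,6}→3  {3,4,5}→3  {3,5,6}→6  {4,5,6}→3
  4 left: {0,1,4,5}→1  {1,3,4,5}→4  {1,4,5,6}→4  {2,3,4,5}→6  {2,3,5,6}→12  {3,4,5,6}→12
  5 left: {0,1,3,4,5}→5  {0,1,4,5,6}→5  {1,2,3,4,5}→10  {1,3,4,5,6}→20  {2,3,4,5,6}→30
  placing 0:l first → 60 extensions
  placing 2:m first → 30 extensions
  placing 6:i first → 15 extensions
total linear extensions = 105

105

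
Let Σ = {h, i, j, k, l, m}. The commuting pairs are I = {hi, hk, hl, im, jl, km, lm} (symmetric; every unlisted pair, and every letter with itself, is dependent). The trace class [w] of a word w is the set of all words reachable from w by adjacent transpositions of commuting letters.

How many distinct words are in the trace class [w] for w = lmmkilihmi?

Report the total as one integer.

drop 0:l onto floor
drop 1:m onto floor
drop 2:m onto {1:m}
drop 3:k onto {0:l}
drop 4:i onto {3:k}
drop 5:l onto {4:i}
drop 6:i onto {5:l}
drop 7:h onto {2:m}
drop 8:m onto {7:h}
drop 9:i onto {6:i}
ground layer = {0:l, 1:m}
drop-orders for the pieces not yet dropped (sum over which currently-grounded one goes next):
  1 to go: {8} 1  {9} 1
  2 to go: {6,9} 1  {7,8} 1  {8,9} 2
  3 to go: {2,7,8} 1  {5,6,9} 1  {6,8,9} 3  {7,8,9} 3
  4 to go: {1,2,7,8} 1  {2,7,8,9} 4  {4,5,6,9} 1  {5,6,8,9} 4  {6,7,8,9} 6
  5 to go: {1,2,7,8,9} 5  {2,6,7,8,9} 10  {3,4,5,6,9} 1  {4,5,6,8,9} 5  {5,6,7,8,9} 10
  6 to go: {0,3,4,5,6,9} 1  {1,2,6,7,8,9} 15  {2,5,6,7,8,9} 20  {3,4,5,6,8,9} 6  {4,5,6,7,8,9} 15
  7 to go: {0,3,4,5,6,8,9} 7  {1,2,5,6,7,8,9} 35  {2,4,5,6,7,8,9} 35  {3,4,5,6,7,8,9} 21
  8 to go: {0,3,4,5,6,7,8,9} 28  {1,2,4,5,6,7,8,9} 70  {2,3,4,5,6,7,8,9} 56
  if 0:l drops first: 126 orders
  if 1:m drops first: 84 orders
heap linearizations: 210

210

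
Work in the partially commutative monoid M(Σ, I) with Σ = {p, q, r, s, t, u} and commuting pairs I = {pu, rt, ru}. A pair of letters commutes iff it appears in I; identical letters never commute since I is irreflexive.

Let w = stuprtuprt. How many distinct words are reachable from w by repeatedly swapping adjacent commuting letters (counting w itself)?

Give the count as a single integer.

29

0(s) covers ∅
1(t) covers 0:s
2(u) covers 1:t
3(p) covers 1:t
4(r) covers 3:p
5(t) covers 2:u, 3:p
6(u) covers 5:t
7(p) covers 4:r, 5:t
8(r) covers 7:p
9(t) covers 6:u, 7:p
floor of heap: 0:s
completions by unplaced set U, small U first (add the entries for U minus each lowest piece of U):
  |U|=1: {8}:1  {9}:1
  |U|=2: {6,9}:1  {8,9}:2
  |U|=3: {6,8,9}:3  {7,8,9}:2
  |U|=4: {4,7,8,9}:2  {6,7,8,9}:5
  |U|=5: {4,6,7,8,9}:7  {5,6,7,8,9}:5
  |U|=6: {2,5,6,7,8,9}:5  {4,5,6,7,8,9}:12
  |U|=7: {2,4,5,6,7,8,9}:17  {3,4,5,6,7,8,9}:12
  |U|=8: {2,3,4,5,6,7,8,9}:29
  start at 0(s): 29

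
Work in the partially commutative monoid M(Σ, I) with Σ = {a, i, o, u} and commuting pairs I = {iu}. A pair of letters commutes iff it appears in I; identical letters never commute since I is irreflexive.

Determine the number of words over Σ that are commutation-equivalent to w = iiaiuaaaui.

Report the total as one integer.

4

0(i) covers ∅
1(i) covers 0:i
2(a) covers 1:i
3(i) covers 2:a
4(u) covers 2:a
5(a) covers 3:i, 4:u
6(a) covers 5:a
7(a) covers 6:a
8(u) covers 7:a
9(i) covers 7:a
floor of heap: 0:i
completions by unplaced set U, small U first (add the entries for U minus each lowest piece of U):
  |U|=1: {8}:1  {9}:1
  |U|=2: {8,9}:2
  |U|=3: {7,8,9}:2
  |U|=4: {6,7,8,9}:2
  |U|=5: {5,6,7,8,9}:2
  |U|=6: {3,5,6,7,8,9}:2  {4,5,6,7,8,9}:2
  |U|=7: {3,4,5,6,7,8,9}:4
  |U|=8: {2,3,4,5,6,7,8,9}:4
  start at 0(i): 4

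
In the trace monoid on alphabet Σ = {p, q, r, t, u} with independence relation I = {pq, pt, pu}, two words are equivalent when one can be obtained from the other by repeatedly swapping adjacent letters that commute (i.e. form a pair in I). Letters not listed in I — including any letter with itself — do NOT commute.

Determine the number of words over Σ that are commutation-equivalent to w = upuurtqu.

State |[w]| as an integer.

4

0(u) covers ∅
1(p) covers ∅
2(u) covers 0:u
3(u) covers 2:u
4(r) covers 1:p, 3:u
5(t) covers 4:r
6(q) covers 5:t
7(u) covers 6:q
floor of heap: 0:u, 1:p
completions by unplaced set U, small U first (add the entries for U minus each lowest piece of U):
  |U|=1: {7}:1
  |U|=2: {6,7}:1
  |U|=3: {5,6,7}:1
  |U|=4: {4,5,6,7}:1
  |U|=5: {1,4,5,6,7}:1  {3,4,5,6,7}:1
  |U|=6: {1,3,4,5,6,7}:2  {2,3,4,5,6,7}:1
  start at 0(u): 3
  start at 1(p): 1
sum over floor = 4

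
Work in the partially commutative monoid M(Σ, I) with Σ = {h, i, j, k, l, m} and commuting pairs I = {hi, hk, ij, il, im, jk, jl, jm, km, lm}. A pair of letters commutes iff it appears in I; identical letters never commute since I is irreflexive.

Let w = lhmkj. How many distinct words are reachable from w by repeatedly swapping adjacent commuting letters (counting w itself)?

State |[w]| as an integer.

0(l) covers ∅
1(h) covers 0:l
2(m) covers 1:h
3(k) covers 0:l
4(j) covers 1:h
floor of heap: 0:l
completions by unplaced set U, small U first (add the entries for U minus each lowest piece of U):
  |U|=1: {2}:1  {3}:1  {4}:1
  |U|=2: {2,3}:2  {2,4}:2  {3,4}:2
  |U|=3: {1,2,4}:2  {2,3,4}:6
  start at 0(l): 8

8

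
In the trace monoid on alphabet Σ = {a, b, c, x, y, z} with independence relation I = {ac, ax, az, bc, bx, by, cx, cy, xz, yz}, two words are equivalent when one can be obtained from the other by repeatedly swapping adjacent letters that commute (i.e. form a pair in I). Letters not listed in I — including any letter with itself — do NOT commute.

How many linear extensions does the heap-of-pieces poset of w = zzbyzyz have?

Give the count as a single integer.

21

0(z) covers ∅
1(z) covers 0:z
2(b) covers 1:z
3(y) covers ∅
4(z) covers 2:b
5(y) covers 3:y
6(z) covers 4:z
floor of heap: 0:z, 3:y
completions by unplaced set U, small U first (add the entries for U minus each lowest piece of U):
  |U|=1: {5}:1  {6}:1
  |U|=2: {3,5}:1  {4,6}:1  {5,6}:2
  |U|=3: {2,4,6}:1  {3,5,6}:3  {4,5,6}:3
  |U|=4: {1,2,4,6}:1  {2,4,5,6}:4  {3,4,5,6}:6
  |U|=5: {0,1,2,4,6}:1  {1,2,4,5,6}:5  {2,3,4,5,6}:10
  start at 0(z): 15
  start at 3(y): 6
sum over floor = 21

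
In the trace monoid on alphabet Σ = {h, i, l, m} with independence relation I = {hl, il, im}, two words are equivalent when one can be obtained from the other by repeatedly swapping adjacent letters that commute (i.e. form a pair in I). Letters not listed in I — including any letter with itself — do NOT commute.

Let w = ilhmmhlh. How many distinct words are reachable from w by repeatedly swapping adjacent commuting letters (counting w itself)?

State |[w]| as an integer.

9

#0=i has no predecessor
#1=l has no predecessor
#2=h depends on [0:i]
#3=m depends on [1:l, 2:h]
#4=m depends on [3:m]
#5=h depends on [4:m]
#6=l depends on [4:m]
#7=h depends on [5:h]
sources: [0:i, 1:l]
N(rest) = Σ N(rest − s) over sources s of rest; N(one piece) = 1:
  size 1 → [6]=1  [7]=1
  size 2 → [5,7]=1  [6,7]=2
  size 3 → [5,6,7]=3
  size 4 → [4,5,6,7]=3
  size 5 → [3,4,5,6,7]=3
  size 6 → [1,3,4,5,6,7]=3  [2,3,4,5,6,7]=3
  first=0(i) contributes 6
  first=1(l) contributes 3
|[w]| = 9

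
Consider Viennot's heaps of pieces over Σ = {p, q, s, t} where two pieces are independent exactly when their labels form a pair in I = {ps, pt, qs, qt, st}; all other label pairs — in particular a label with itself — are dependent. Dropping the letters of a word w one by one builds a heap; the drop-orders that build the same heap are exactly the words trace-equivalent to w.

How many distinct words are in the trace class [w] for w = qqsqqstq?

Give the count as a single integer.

0(q) covers ∅
1(q) covers 0:q
2(s) covers ∅
3(q) covers 1:q
4(q) covers 3:q
5(s) covers 2:s
6(t) covers ∅
7(q) covers 4:q
floor of heap: 0:q, 2:s, 6:t
completions by unplaced set U, small U first (add the entries for U minus each lowest piece of U):
  |U|=1: {5}:1  {6}:1  {7}:1
  |U|=2: {2,5}:1  {4,7}:1  {5,6}:2  {5,7}:2  {6,7}:2
  |U|=3: {2,5,6}:3  {2,5,7}:3  {3,4,7}:1  {4,5,7}:3  {4,6,7}:3  {5,6,7}:6
  |U|=4: {1,3,4,7}:1  {2,4,5,7}:6  {2,5,6,7}:12  {3,4,5,7}:4  {3,4,6,7}:4  {4,5,6,7}:12
  |U|=5: {0,1,3,4,7}:1  {1,3,4,5,7}:5  {1,3,4,6,7}:5  {2,3,4,5,7}:10  {2,4,5,6,7}:30  {3,4,5,6,7}:20
  |U|=6: {0,1,3,4,5,7}:6  {0,1,3,4,6,7}:6  {1,2,3,4,5,7}:15  {1,3,4,5,6,7}:30  {2,3,4,5,6,7}:60
  start at 0(q): 105
  start at 2(s): 42
  start at 6(t): 21
sum over floor = 168

168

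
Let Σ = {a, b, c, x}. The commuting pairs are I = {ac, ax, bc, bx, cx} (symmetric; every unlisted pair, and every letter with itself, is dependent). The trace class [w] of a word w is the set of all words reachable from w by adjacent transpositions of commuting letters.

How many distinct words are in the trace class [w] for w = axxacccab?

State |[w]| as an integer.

1260

0(a) covers ∅
1(x) covers ∅
2(x) covers 1:x
3(a) covers 0:a
4(c) covers ∅
5(c) covers 4:c
6(c) covers 5:c
7(a) covers 3:a
8(b) covers 7:a
floor of heap: 0:a, 1:x, 4:c
completions by unplaced set U, small U first (add the entries for U minus each lowest piece of U):
  |U|=1: {2}:1  {6}:1  {8}:1
  |U|=2: {1,2}:1  {2,6}:2  {2,8}:2  {5,6}:1  {6,8}:2  {7,8}:1
  |U|=3: {1,2,6}:3  {1,2,8}:3  {2,5,6}:3  {2,6,8}:6  {2,7,8}:3  {3,7,8}:1  {4,5,6}:1  {5,6,8}:3  {6,7,8}:3
  |U|=4: {0,3,7,8}:1  {1,2,5,6}:6  {1,2,6,8}:12  {1,2,7,8}:6  {2,3,7,8}:4  {2,4,5,6}:4  {2,5,6,8}:12  {2,6,7,8}:12  {3,6,7,8}:4  {4,5,6,8}:4  {5,6,7,8}:6
  |U|=5: {0,2,3,7,8}:5  {0,3,6,7,8}:5  {1,2,3,7,8}:10  {1,2,4,5,6}:10  {1,2,5,6,8}:30  {1,2,6,7,8}:30  {2,3,6,7,8}:20  {2,4,5,6,8}:20  {2,5,6,7,8}:30  {3,5,6,7,8}:10  {4,5,6,7,8}:10
  |U|=6: {0,1,2,3,7,8}:15  {0,2,3,6,7,8}:30  {0,3,5,6,7,8}:15  {1,2,3,6,7,8}:60  {1,2,4,5,6,8}:60  {1,2,5,6,7,8}:90  {2,3,5,6,7,8}:60  {2,4,5,6,7,8}:60  {3,4,5,6,7,8}:20
  |U|=7: {0,1,2,3,6,7,8}:105  {0,2,3,5,6,7,8}:105  {0,3,4,5,6,7,8}:35  {1,2,3,5,6,7,8}:210  {1,2,4,5,6,7,8}:210  {2,3,4,5,6,7,8}:140
  start at 0(a): 560
  start at 1(x): 280
  start at 4(c): 420
sum over floor = 1260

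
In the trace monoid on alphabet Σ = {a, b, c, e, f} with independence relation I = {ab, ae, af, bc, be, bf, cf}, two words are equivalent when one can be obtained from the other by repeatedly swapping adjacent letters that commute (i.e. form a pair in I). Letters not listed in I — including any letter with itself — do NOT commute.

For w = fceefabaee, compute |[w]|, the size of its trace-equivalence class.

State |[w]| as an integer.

drop 0:f onto floor
drop 1:c onto floor
drop 2:e onto {0:f, 1:c}
drop 3:e onto {2:e}
drop 4:f onto {3:e}
drop 5:a onto {1:c}
drop 6:b onto floor
drop 7:a onto {5:a}
drop 8:e onto {4:f}
drop 9:e onto {8:e}
ground layer = {0:f, 1:c, 6:b}
drop-orders for the pieces not yet dropped (sum over which currently-grounded one goes next):
  1 to go: {6} 1  {7} 1  {9} 1
  2 to go: {5,7} 1  {6,7} 2  {6,9} 2  {7,9} 2  {8,9} 1
  3 to go: {4,8,9} 1  {5,6,7} 3  {5,7,9} 3  {6,7,9} 6  {6,8,9} 3  {7,8,9} 3
  4 to go: {3,4,8,9} 1  {4,6,8,9} 4  {4,7,8,9} 4  {5,6,7,9} 12  {5,7,8,9} 6  {6,7,8,9} 12
  5 to go: {2,3,4,8,9} 1  {3,4,6,8,9} 5  {3,4,7,8,9} 5  {4,5,7,8,9} 10  {4,6,7,8,9} 20  {5,6,7,8,9} 30
  6 to go: {0,2,3,4,8,9} 1  {2,3,4,6,8,9} 6  {2,3,4,7,8,9} 6  {3,4,5,7,8,9} 15  {3,4,6,7,8,9} 30  {4,5,6,7,8,9} 60
  7 to go: {0,2,3,4,6,8,9} 7  {0,2,3,4,7,8,9} 7  {2,3,4,5,7,8,9} 21  {2,3,4,6,7,8,9} 42  {3,4,5,6,7,8,9} 105
  8 to go: {0,2,3,4,5,7,8,9} 28  {0,2,3,4,6,7,8,9} 56  {1,2,3,4,5,7,8,9} 21  {2,3,4,5,6,7,8,9} 168
  if 0:f drops first: 189 orders
  if 1:c drops first: 252 orders
  if 6:b drops first: 49 orders
heap linearizations: 490

490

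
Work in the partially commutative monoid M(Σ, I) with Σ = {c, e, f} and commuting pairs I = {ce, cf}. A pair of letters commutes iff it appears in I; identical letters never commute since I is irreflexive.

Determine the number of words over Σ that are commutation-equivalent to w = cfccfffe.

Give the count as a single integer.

56

#0=c has no predecessor
#1=f has no predecessor
#2=c depends on [0:c]
#3=c depends on [2:c]
#4=f depends on [1:f]
#5=f depends on [4:f]
#6=f depends on [5:f]
#7=e depends on [6:f]
sources: [0:c, 1:f]
N(rest) = Σ N(rest − s) over sources s of rest; N(one piece) = 1:
  size 1 → [3]=1  [7]=1
  size 2 → [2,3]=1  [3,7]=2  [6,7]=1
  size 3 → [0,2,3]=1  [2,3,7]=3  [3,6,7]=3  [5,6,7]=1
  size 4 → [0,2,3,7]=4  [2,3,6,7]=6  [3,5,6,7]=4  [4,5,6,7]=1
  size 5 → [0,2,3,6,7]=10  [1,4,5,6,7]=1  [2,3,5,6,7]=10  [3,4,5,6,7]=5
  size 6 → [0,2,3,5,6,7]=20  [1,3,4,5,6,7]=6  [2,3,4,5,6,7]=15
  first=0(c) contributes 21
  first=1(f) contributes 35
|[w]| = 56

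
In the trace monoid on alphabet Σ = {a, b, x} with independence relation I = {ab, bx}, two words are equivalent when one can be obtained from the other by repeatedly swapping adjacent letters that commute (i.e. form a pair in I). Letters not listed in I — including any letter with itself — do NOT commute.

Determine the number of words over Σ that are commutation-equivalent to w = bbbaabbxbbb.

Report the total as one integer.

drop 0:b onto floor
drop 1:b onto {0:b}
drop 2:b onto {1:b}
drop 3:a onto floor
drop 4:a onto {3:a}
drop 5:b onto {2:b}
drop 6:b onto {5:b}
drop 7:x onto {4:a}
drop 8:b onto {6:b}
drop 9:b onto {8:b}
drop 10:b onto {9:b}
ground layer = {0:b, 3:a}
drop-orders for the pieces not yet dropped (sum over which currently-grounded one goes next):
  1 to go: {7} 1  {10} 1
  2 to go: {4,7} 1  {7,10} 2  {9,10} 1
  3 to go: {3,4,7} 1  {4,7,10} 3  {7,9,10} 3  {8,9,10} 1
  4 to go: {3,4,7,10} 4  {4,7,9,10} 6  {6,8,9,10} 1  {7,8,9,10} 4
  5 to go: {3,4,7,9,10} 10  {4,7,8,9,10} 10  {5,6,8,9,10} 1  {6,7,8,9,10} 5
  6 to go: {2,5,6,8,9,10} 1  {3,4,7,8,9,10} 20  {4,6,7,8,9,10} 15  {5,6,7,8,9,10} 6
  7 to go: {1,2,5,6,8,9,10} 1  {2,5,6,7,8,9,10} 7  {3,4,6,7,8,9,10} 35  {4,5,6,7,8,9,10} 21
  8 to go: {0,1,2,5,6,8,9,10} 1  {1,2,5,6,7,8,9,10} 8  {2,4,5,6,7,8,9,10} 28  {3,4,5,6,7,8,9,10} 56
  9 to go: {0,1,2,5,6,7,8,9,10} 9  {1,2,4,5,6,7,8,9,10} 36  {2,3,4,5,6,7,8,9,10} 84
  if 0:b drops first: 120 orders
  if 3:a drops first: 45 orders
heap linearizations: 165

165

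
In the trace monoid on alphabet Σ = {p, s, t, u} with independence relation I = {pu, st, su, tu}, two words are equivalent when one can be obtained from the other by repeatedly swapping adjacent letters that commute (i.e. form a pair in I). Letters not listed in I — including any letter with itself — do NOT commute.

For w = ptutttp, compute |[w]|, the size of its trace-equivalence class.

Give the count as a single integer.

0(p) covers ∅
1(t) covers 0:p
2(u) covers ∅
3(t) covers 1:t
4(t) covers 3:t
5(t) covers 4:t
6(p) covers 5:t
floor of heap: 0:p, 2:u
completions by unplaced set U, small U first (add the entries for U minus each lowest piece of U):
  |U|=1: {2}:1  {6}:1
  |U|=2: {2,6}:2  {5,6}:1
  |U|=3: {2,5,6}:3  {4,5,6}:1
  |U|=4: {2,4,5,6}:4  {3,4,5,6}:1
  |U|=5: {1,3,4,5,6}:1  {2,3,4,5,6}:5
  start at 0(p): 6
  start at 2(u): 1
sum over floor = 7

7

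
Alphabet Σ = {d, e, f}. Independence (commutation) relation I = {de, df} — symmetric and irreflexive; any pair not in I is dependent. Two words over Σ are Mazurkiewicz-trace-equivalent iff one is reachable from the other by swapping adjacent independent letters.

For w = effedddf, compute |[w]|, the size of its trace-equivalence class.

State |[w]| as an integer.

56

#0=e has no predecessor
#1=f depends on [0:e]
#2=f depends on [1:f]
#3=e depends on [2:f]
#4=d has no predecessor
#5=d depends on [4:d]
#6=d depends on [5:d]
#7=f depends on [3:e]
sources: [0:e, 4:d]
N(rest) = Σ N(rest − s) over sources s of rest; N(one piece) = 1:
  size 1 → [6]=1  [7]=1
  size 2 → [3,7]=1  [5,6]=1  [6,7]=2
  size 3 → [2,3,7]=1  [3,6,7]=3  [4,5,6]=1  [5,6,7]=3
  size 4 → [1,2,3,7]=1  [2,3,6,7]=4  [3,5,6,7]=6  [4,5,6,7]=4
  size 5 → [0,1,2,3,7]=1  [1,2,3,6,7]=5  [2,3,5,6,7]=10  [3,4,5,6,7]=10
  size 6 → [0,1,2,3,6,7]=6  [1,2,3,5,6,7]=15  [2,3,4,5,6,7]=20
  first=0(e) contributes 35
  first=4(d) contributes 21
|[w]| = 56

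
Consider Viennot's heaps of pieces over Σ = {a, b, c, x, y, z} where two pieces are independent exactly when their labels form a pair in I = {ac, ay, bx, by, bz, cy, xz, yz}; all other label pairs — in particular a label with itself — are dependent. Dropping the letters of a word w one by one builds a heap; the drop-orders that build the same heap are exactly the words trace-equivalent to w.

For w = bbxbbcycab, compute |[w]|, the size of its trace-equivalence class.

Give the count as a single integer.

#0=b has no predecessor
#1=b depends on [0:b]
#2=x has no predecessor
#3=b depends on [1:b]
#4=b depends on [3:b]
#5=c depends on [2:x, 4:b]
#6=y depends on [2:x]
#7=c depends on [5:c]
#8=a depends on [2:x, 4:b]
#9=b depends on [7:c, 8:a]
sources: [0:b, 2:x]
N(rest) = Σ N(rest − s) over sources s of rest; N(one piece) = 1:
  size 1 → [6]=1  [9]=1
  size 2 → [6,9]=2  [7,9]=1  [8,9]=1
  size 3 → [5,7,9]=1  [6,7,9]=3  [6,8,9]=3  [7,8,9]=2
  size 4 → [5,6,7,9]=4  [5,7,8,9]=3  [6,7,8,9]=8
  size 5 → [4,5,7,8,9]=3  [5,6,7,8,9]=15
  size 6 → [2,5,6,7,8,9]=15  [3,4,5,7,8,9]=3  [4,5,6,7,8,9]=18
  size 7 → [1,3,4,5,7,8,9]=3  [2,4,5,6,7,8,9]=33  [3,4,5,6,7,8,9]=21
  size 8 → [0,1,3,4,5,7,8,9]=3  [1,3,4,5,6,7,8,9]=24  [2,3,4,5,6,7,8,9]=54
  first=0(b) contributes 78
  first=2(x) contributes 27
|[w]| = 105

105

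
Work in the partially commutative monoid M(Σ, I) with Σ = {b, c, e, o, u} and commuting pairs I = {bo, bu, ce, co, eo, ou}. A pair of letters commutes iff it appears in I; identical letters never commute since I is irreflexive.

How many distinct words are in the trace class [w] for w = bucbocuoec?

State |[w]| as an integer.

0(b) covers ∅
1(u) covers ∅
2(c) covers 0:b, 1:u
3(b) covers 2:c
4(o) covers ∅
5(c) covers 3:b
6(u) covers 5:c
7(o) covers 4:o
8(e) covers 6:u
9(c) covers 6:u
floor of heap: 0:b, 1:u, 4:o
completions by unplaced set U, small U first (add the entries for U minus each lowest piece of U):
  |U|=1: {7}:1  {8}:1  {9}:1
  |U|=2: {4,7}:1  {7,8}:2  {7,9}:2  {8,9}:2
  |U|=3: {4,7,8}:3  {4,7,9}:3  {6,8,9}:2  {7,8,9}:6
  |U|=4: {4,7,8,9}:12  {5,6,8,9}:2  {6,7,8,9}:8
  |U|=5: {3,5,6,8,9}:2  {4,6,7,8,9}:20  {5,6,7,8,9}:10
  |U|=6: {2,3,5,6,8,9}:2  {3,5,6,7,8,9}:12  {4,5,6,7,8,9}:30
  |U|=7: {0,2,3,5,6,8,9}:2  {1,2,3,5,6,8,9}:2  {2,3,5,6,7,8,9}:14  {3,4,5,6,7,8,9}:42
  |U|=8: {0,1,2,3,5,6,8,9}:4  {0,2,3,5,6,7,8,9}:16  {1,2,3,5,6,7,8,9}:16  {2,3,4,5,6,7,8,9}:56
  start at 0(b): 72
  start at 1(u): 72
  start at 4(o): 36
sum over floor = 180

180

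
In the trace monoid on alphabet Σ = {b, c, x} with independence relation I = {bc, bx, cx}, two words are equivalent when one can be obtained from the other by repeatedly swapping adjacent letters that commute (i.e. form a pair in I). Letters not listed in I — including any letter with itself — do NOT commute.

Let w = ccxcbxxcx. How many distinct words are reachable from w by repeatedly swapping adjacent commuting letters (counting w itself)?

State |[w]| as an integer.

630

#0=c has no predecessor
#1=c depends on [0:c]
#2=x has no predecessor
#3=c depends on [1:c]
#4=b has no predecessor
#5=x depends on [2:x]
#6=x depends on [5:x]
#7=c depends on [3:c]
#8=x depends on [6:x]
sources: [0:c, 2:x, 4:b]
N(rest) = Σ N(rest − s) over sources s of rest; N(one piece) = 1:
  size 1 → [4]=1  [7]=1  [8]=1
  size 2 → [3,7]=1  [4,7]=2  [4,8]=2  [6,8]=1  [7,8]=2
  size 3 → [1,3,7]=1  [3,4,7]=3  [3,7,8]=3  [4,6,8]=3  [4,7,8]=6  [5,6,8]=1  [6,7,8]=3
  size 4 → [0,1,3,7]=1  [1,3,4,7]=4  [1,3,7,8]=4  [2,5,6,8]=1  [3,4,7,8]=12  [3,6,7,8]=6  [4,5,6,8]=4  [4,6,7,8]=12  [5,6,7,8]=4
  size 5 → [0,1,3,4,7]=5  [0,1,3,7,8]=5  [1,3,4,7,8]=20  [1,3,6,7,8]=10  [2,4,5,6,8]=5  [2,5,6,7,8]=5  [3,4,6,7,8]=30  [3,5,6,7,8]=10  [4,5,6,7,8]=20
  size 6 → [0,1,3,4,7,8]=30  [0,1,3,6,7,8]=15  [1,3,4,6,7,8]=60  [1,3,5,6,7,8]=20  [2,3,5,6,7,8]=15  [2,4,5,6,7,8]=30  [3,4,5,6,7,8]=60
  size 7 → [0,1,3,4,6,7,8]=105  [0,1,3,5,6,7,8]=35  [1,2,3,5,6,7,8]=35  [1,3,4,5,6,7,8]=140  [2,3,4,5,6,7,8]=105
  first=0(c) contributes 280
  first=2(x) contributes 280
  first=4(b) contributes 70
|[w]| = 630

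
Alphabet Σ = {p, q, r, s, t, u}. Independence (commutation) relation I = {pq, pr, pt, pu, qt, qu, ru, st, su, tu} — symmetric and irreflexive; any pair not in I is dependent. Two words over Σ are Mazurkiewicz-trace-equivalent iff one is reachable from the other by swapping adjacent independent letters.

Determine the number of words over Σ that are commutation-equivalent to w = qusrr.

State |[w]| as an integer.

5

0(q) covers ∅
1(u) covers ∅
2(s) covers 0:q
3(r) covers 2:s
4(r) covers 3:r
floor of heap: 0:q, 1:u
completions by unplaced set U, small U first (add the entries for U minus each lowest piece of U):
  |U|=1: {1}:1  {4}:1
  |U|=2: {1,4}:2  {3,4}:1
  |U|=3: {1,3,4}:3  {2,3,4}:1
  start at 0(q): 4
  start at 1(u): 1
sum over floor = 5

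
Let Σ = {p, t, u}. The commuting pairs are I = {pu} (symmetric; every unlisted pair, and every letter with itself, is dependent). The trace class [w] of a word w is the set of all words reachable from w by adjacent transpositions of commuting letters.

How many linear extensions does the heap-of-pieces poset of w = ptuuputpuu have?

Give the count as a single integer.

drop 0:p onto floor
drop 1:t onto {0:p}
drop 2:u onto {1:t}
drop 3:u onto {2:u}
drop 4:p onto {1:t}
drop 5:u onto {3:u}
drop 6:t onto {4:p, 5:u}
drop 7:p onto {6:t}
drop 8:u onto {6:t}
drop 9:u onto {8:u}
ground layer = {0:p}
drop-orders for the pieces not yet dropped (sum over which currently-grounded one goes next):
  1 to go: {7} 1  {9} 1
  2 to go: {7,9} 2  {8,9} 1
  3 to go: {7,8,9} 3
  4 to go: {6,7,8,9} 3
  5 to go: {4,6,7,8,9} 3  {5,6,7,8,9} 3
  6 to go: {3,5,6,7,8,9} 3  {4,5,6,7,8,9} 6
  7 to go: {2,3,5,6,7,8,9} 3  {3,4,5,6,7,8,9} 9
  8 to go: {2,3,4,5,6,7,8,9} 12
  if 0:p drops first: 12 orders

12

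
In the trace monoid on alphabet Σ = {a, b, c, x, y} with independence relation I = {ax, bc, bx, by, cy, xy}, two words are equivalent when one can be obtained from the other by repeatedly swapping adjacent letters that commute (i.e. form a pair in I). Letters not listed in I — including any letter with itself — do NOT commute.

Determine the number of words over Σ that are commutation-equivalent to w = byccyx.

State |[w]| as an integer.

60

drop 0:b onto floor
drop 1:y onto floor
drop 2:c onto floor
drop 3:c onto {2:c}
drop 4:y onto {1:y}
drop 5:x onto {3:c}
ground layer = {0:b, 1:y, 2:c}
drop-orders for the pieces not yet dropped (sum over which currently-grounded one goes next):
  1 to go: {0} 1  {4} 1  {5} 1
  2 to go: {0,4} 2  {0,5} 2  {1,4} 1  {3,5} 1  {4,5} 2
  3 to go: {0,1,4} 3  {0,3,5} 3  {0,4,5} 6  {1,4,5} 3  {2,3,5} 1  {3,4,5} 3
  4 to go: {0,1,4,5} 12  {0,2,3,5} 4  {0,3,4,5} 12  {1,3,4,5} 6  {2,3,4,5} 4
  if 0:b drops first: 10 orders
  if 1:y drops first: 20 orders
  if 2:c drops first: 30 orders
heap linearizations: 60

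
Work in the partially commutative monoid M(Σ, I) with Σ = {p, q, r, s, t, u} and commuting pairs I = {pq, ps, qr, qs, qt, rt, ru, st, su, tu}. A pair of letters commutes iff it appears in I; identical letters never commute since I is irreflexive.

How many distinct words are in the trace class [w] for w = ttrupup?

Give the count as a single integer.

12

piece 0:t — minimal
piece 1:t rests on {0:t}
piece 2:r — minimal
piece 3:u — minimal
piece 4:p rests on {1:t, 2:r, 3:u}
piece 5:u rests on {4:p}
piece 6:p rests on {5:u}
minimal pieces: {0:t, 2:r, 3:u}
ways to finish when only these pieces remain (= sum over removing one remaining piece with nothing left below it):
  1 left: {6}→1
  2 left: {5,6}→1
  3 left: {4,5,6}→1
  4 left: {1,4,5,6}→1  {2,4,5,6}→1  {3,4,5,6}→1
  5 left: {0,1,4,5,6}→1  {1,2,4,5,6}→2  {1,3,4,5,6}→2  {2,3,4,5,6}→2
  placing 0:t first → 6 extensions
  placing 2:r first → 3 extensions
  placing 3:u first → 3 extensions
total linear extensions = 12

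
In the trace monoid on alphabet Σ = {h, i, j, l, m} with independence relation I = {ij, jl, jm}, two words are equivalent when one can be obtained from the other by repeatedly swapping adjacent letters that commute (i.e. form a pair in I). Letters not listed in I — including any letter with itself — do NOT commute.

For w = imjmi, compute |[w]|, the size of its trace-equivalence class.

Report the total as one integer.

piece 0:i — minimal
piece 1:m rests on {0:i}
piece 2:j — minimal
piece 3:m rests on {1:m}
piece 4:i rests on {3:m}
minimal pieces: {0:i, 2:j}
ways to finish when only these pieces remain (= sum over removing one remaining piece with nothing left below it):
  1 left: {2}→1  {4}→1
  2 left: {2,4}→2  {3,4}→1
  3 left: {1,3,4}→1  {2,3,4}→3
  placing 0:i first → 4 extensions
  placing 2:j first → 1 extensions
total linear extensions = 5

5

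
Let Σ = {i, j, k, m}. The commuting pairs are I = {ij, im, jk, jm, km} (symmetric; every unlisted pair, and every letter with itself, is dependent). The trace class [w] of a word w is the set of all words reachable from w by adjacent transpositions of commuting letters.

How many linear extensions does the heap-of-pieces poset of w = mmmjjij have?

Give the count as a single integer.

140

#0=m has no predecessor
#1=m depends on [0:m]
#2=m depends on [1:m]
#3=j has no predecessor
#4=j depends on [3:j]
#5=i has no predecessor
#6=j depends on [4:j]
sources: [0:m, 3:j, 5:i]
N(rest) = Σ N(rest − s) over sources s of rest; N(one piece) = 1:
  size 1 → [2]=1  [5]=1  [6]=1
  size 2 → [1,2]=1  [2,5]=2  [2,6]=2  [4,6]=1  [5,6]=2
  size 3 → [0,1,2]=1  [1,2,5]=3  [1,2,6]=3  [2,4,6]=3  [2,5,6]=6  [3,4,6]=1  [4,5,6]=3
  size 4 → [0,1,2,5]=4  [0,1,2,6]=4  [1,2,4,6]=6  [1,2,5,6]=12  [2,3,4,6]=4  [2,4,5,6]=12  [3,4,5,6]=4
  size 5 → [0,1,2,4,6]=10  [0,1,2,5,6]=20  [1,2,3,4,6]=10  [1,2,4,5,6]=30  [2,3,4,5,6]=20
  first=0(m) contributes 60
  first=3(j) contributes 60
  first=5(i) contributes 20
|[w]| = 140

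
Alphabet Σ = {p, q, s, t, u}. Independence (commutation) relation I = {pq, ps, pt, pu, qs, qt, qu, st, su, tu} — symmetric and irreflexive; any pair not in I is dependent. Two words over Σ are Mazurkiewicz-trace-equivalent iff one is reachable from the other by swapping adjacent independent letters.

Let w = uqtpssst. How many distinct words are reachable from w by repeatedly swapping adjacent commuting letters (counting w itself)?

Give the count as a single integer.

3360

#0=u has no predecessor
#1=q has no predecessor
#2=t has no predecessor
#3=p has no predecessor
#4=s has no predecessor
#5=s depends on [4:s]
#6=s depends on [5:s]
#7=t depends on [2:t]
sources: [0:u, 1:q, 2:t, 3:p, 4:s]
N(rest) = Σ N(rest − s) over sources s of rest; N(one piece) = 1:
  size 1 → [0]=1  [1]=1  [3]=1  [6]=1  [7]=1
  size 2 → [0,1]=2  [0,3]=2  [0,6]=2  [0,7]=2  [1,3]=2  [1,6]=2  [1,7]=2  [2,7]=1  [3,6]=2  [3,7]=2  [5,6]=1  [6,7]=2
  size 3 → [0,1,3]=6  [0,1,6]=6  [0,1,7]=6  [0,2,7]=3  [0,3,6]=6  [0,3,7]=6  [0,5,6]=3  [0,6,7]=6  [1,2,7]=3  [1,3,6]=6  [1,3,7]=6  [1,5,6]=3  [1,6,7]=6  [2,3,7]=3  [2,6,7]=3  [3,5,6]=3  [3,6,7]=6  [4,5,6]=1  [5,6,7]=3
  size 4 → [0,1,2,7]=12  [0,1,3,6]=24  [0,1,3,7]=24  [0,1,5,6]=12  [0,1,6,7]=24  [0,2,3,7]=12  [0,2,6,7]=12  [0,3,5,6]=12  [0,3,6,7]=24  [0,4,5,6]=4  [0,5,6,7]=12  [1,2,3,7]=12  [1,2,6,7]=12  [1,3,5,6]=12  [1,3,6,7]=24  [1,4,5,6]=4  [1,5,6,7]=12  [2,3,6,7]=12  [2,5,6,7]=6  [3,4,5,6]=4  [3,5,6,7]=12  [4,5,6,7]=4
  size 5 → [0,1,2,3,7]=60  [0,1,2,6,7]=60  [0,1,3,5,6]=60  [0,1,3,6,7]=120  [0,1,4,5,6]=20  [0,1,5,6,7]=60  [0,2,3,6,7]=60  [0,2,5,6,7]=30  [0,3,4,5,6]=20  [0,3,5,6,7]=60  [0,4,5,6,7]=20  [1,2,3,6,7]=60  [1,2,5,6,7]=30  [1,3,4,5,6]=20  [1,3,5,6,7]=60  [1,4,5,6,7]=20  [2,3,5,6,7]=30  [2,4,5,6,7]=10  [3,4,5,6,7]=20
  size 6 → [0,1,2,3,6,7]=360  [0,1,2,5,6,7]=180  [0,1,3,4,5,6]=120  [0,1,3,5,6,7]=360  [0,1,4,5,6,7]=120  [0,2,3,5,6,7]=180  [0,2,4,5,6,7]=60  [0,3,4,5,6,7]=120  [1,2,3,5,6,7]=180  [1,2,4,5,6,7]=60  [1,3,4,5,6,7]=120  [2,3,4,5,6,7]=60
  first=0(u) contributes 420
  first=1(q) contributes 420
  first=2(t) contributes 840
  first=3(p) contributes 420
  first=4(s) contributes 1260
|[w]| = 3360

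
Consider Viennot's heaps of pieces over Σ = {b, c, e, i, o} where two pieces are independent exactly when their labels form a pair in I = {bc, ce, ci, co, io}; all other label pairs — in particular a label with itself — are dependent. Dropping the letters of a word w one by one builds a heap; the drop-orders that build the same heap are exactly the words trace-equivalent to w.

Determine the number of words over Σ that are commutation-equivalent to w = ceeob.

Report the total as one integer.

0(c) covers ∅
1(e) covers ∅
2(e) covers 1:e
3(o) covers 2:e
4(b) covers 3:o
floor of heap: 0:c, 1:e
completions by unplaced set U, small U first (add the entries for U minus each lowest piece of U):
  |U|=1: {0}:1  {4}:1
  |U|=2: {0,4}:2  {3,4}:1
  |U|=3: {0,3,4}:3  {2,3,4}:1
  start at 0(c): 1
  start at 1(e): 4
sum over floor = 5

5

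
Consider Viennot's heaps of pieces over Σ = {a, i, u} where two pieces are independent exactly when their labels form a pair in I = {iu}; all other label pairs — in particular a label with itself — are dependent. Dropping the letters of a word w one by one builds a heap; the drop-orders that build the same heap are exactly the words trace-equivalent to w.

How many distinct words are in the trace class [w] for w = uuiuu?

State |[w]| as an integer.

5

0(u) covers ∅
1(u) covers 0:u
2(i) covers ∅
3(u) covers 1:u
4(u) covers 3:u
floor of heap: 0:u, 2:i
completions by unplaced set U, small U first (add the entries for U minus each lowest piece of U):
  |U|=1: {2}:1  {4}:1
  |U|=2: {2,4}:2  {3,4}:1
  |U|=3: {1,3,4}:1  {2,3,4}:3
  start at 0(u): 4
  start at 2(i): 1
sum over floor = 5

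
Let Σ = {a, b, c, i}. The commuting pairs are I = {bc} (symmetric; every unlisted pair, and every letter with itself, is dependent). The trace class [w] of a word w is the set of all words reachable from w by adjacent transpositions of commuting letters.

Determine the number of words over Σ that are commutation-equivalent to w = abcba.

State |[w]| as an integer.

3

#0=a has no predecessor
#1=b depends on [0:a]
#2=c depends on [0:a]
#3=b depends on [1:b]
#4=a depends on [2:c, 3:b]
sources: [0:a]
N(rest) = Σ N(rest − s) over sources s of rest; N(one piece) = 1:
  size 1 → [4]=1
  size 2 → [2,4]=1  [3,4]=1
  size 3 → [1,3,4]=1  [2,3,4]=2
  first=0(a) contributes 3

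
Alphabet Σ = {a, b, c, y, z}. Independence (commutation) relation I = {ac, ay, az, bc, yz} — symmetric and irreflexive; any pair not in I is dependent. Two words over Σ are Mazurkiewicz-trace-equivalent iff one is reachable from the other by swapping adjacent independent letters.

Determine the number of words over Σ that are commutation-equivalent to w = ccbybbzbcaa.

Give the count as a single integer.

12

#0=c has no predecessor
#1=c depends on [0:c]
#2=b has no predecessor
#3=y depends on [1:c, 2:b]
#4=b depends on [3:y]
#5=b depends on [4:b]
#6=z depends on [5:b]
#7=b depends on [6:z]
#8=c depends on [6:z]
#9=a depends on [7:b]
#10=a depends on [9:a]
sources: [0:c, 2:b]
N(rest) = Σ N(rest − s) over sources s of rest; N(one piece) = 1:
  size 1 → [8]=1  [10]=1
  size 2 → [8,10]=2  [9,10]=1
  size 3 → [7,9,10]=1  [8,9,10]=3
  size 4 → [7,8,9,10]=4
  size 5 → [6,7,8,9,10]=4
  size 6 → [5,6,7,8,9,10]=4
  size 7 → [4,5,6,7,8,9,10]=4
  size 8 → [3,4,5,6,7,8,9,10]=4
  size 9 → [1,3,4,5,6,7,8,9,10]=4  [2,3,4,5,6,7,8,9,10]=4
  first=0(c) contributes 8
  first=2(b) contributes 4
|[w]| = 12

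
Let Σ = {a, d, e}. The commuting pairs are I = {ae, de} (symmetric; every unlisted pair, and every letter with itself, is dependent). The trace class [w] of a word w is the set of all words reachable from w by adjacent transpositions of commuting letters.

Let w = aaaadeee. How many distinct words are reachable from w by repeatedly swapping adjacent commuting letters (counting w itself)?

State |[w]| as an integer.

piece 0:a — minimal
piece 1:a rests on {0:a}
piece 2:a rests on {1:a}
piece 3:a rests on {2:a}
piece 4:d rests on {3:a}
piece 5:e — minimal
piece 6:e rests on {5:e}
piece 7:e rests on {6:e}
minimal pieces: {0:a, 5:e}
ways to finish when only these pieces remain (= sum over removing one remaining piece with nothing left below it):
  1 left: {4}→1  {7}→1
  2 left: {3,4}→1  {4,7}→2  {6,7}→1
  3 left: {2,3,4}→1  {3,4,7}→3  {4,6,7}→3  {5,6,7}→1
  4 left: {1,2,3,4}→1  {2,3,4,7}→4  {3,4,6,7}→6  {4,5,6,7}→4
  5 left: {0,1,2,3,4}→1  {1,2,3,4,7}→5  {2,3,4,6,7}→10  {3,4,5,6,7}→10
  6 left: {0,1,2,3,4,7}→6  {1,2,3,4,6,7}→15  {2,3,4,5,6,7}→20
  placing 0:a first → 35 extensions
  placing 5:e first → 21 extensions
total linear extensions = 56

56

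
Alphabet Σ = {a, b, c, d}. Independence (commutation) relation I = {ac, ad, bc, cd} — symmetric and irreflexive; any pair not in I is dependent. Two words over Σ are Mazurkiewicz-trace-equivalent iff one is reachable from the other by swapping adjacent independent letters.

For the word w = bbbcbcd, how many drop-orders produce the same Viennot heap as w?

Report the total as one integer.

drop 0:b onto floor
drop 1:b onto {0:b}
drop 2:b onto {1:b}
drop 3:c onto floor
drop 4:b onto {2:b}
drop 5:c onto {3:c}
drop 6:d onto {4:b}
ground layer = {0:b, 3:c}
drop-orders for the pieces not yet dropped (sum over which currently-grounded one goes next):
  1 to go: {5} 1  {6} 1
  2 to go: {3,5} 1  {4,6} 1  {5,6} 2
  3 to go: {2,4,6} 1  {3,5,6} 3  {4,5,6} 3
  4 to go: {1,2,4,6} 1  {2,4,5,6} 4  {3,4,5,6} 6
  5 to go: {0,1,2,4,6} 1  {1,2,4,5,6} 5  {2,3,4,5,6} 10
  if 0:b drops first: 15 orders
  if 3:c drops first: 6 orders
heap linearizations: 21

21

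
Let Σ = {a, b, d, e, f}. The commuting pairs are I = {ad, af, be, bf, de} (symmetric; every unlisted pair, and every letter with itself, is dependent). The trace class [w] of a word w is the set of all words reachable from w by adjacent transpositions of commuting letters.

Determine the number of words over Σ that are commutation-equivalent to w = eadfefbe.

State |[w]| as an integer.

#0=e has no predecessor
#1=a depends on [0:e]
#2=d has no predecessor
#3=f depends on [0:e, 2:d]
#4=e depends on [1:a, 3:f]
#5=f depends on [4:e]
#6=b depends on [1:a, 2:d]
#7=e depends on [5:f]
sources: [0:e, 2:d]
N(rest) = Σ N(rest − s) over sources s of rest; N(one piece) = 1:
  size 1 → [6]=1  [7]=1
  size 2 → [5,7]=1  [6,7]=2
  size 3 → [4,5,7]=1  [5,6,7]=3
  size 4 → [3,4,5,7]=1  [4,5,6,7]=4
  size 5 → [1,4,5,6,7]=4  [3,4,5,6,7]=5
  size 6 → [1,3,4,5,6,7]=9  [2,3,4,5,6,7]=5
  first=0(e) contributes 14
  first=2(d) contributes 9
|[w]| = 23

23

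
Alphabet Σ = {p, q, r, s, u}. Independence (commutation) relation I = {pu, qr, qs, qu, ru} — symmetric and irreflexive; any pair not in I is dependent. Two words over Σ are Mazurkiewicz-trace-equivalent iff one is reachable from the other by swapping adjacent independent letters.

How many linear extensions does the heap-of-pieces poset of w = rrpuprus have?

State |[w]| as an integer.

21

0(r) covers ∅
1(r) covers 0:r
2(p) covers 1:r
3(u) covers ∅
4(p) covers 2:p
5(r) covers 4:p
6(u) covers 3:u
7(s) covers 5:r, 6:u
floor of heap: 0:r, 3:u
completions by unplaced set U, small U first (add the entries for U minus each lowest piece of U):
  |U|=1: {7}:1
  |U|=2: {5,7}:1  {6,7}:1
  |U|=3: {3,6,7}:1  {4,5,7}:1  {5,6,7}:2
  |U|=4: {2,4,5,7}:1  {3,5,6,7}:3  {4,5,6,7}:3
  |U|=5: {1,2,4,5,7}:1  {2,4,5,6,7}:4  {3,4,5,6,7}:6
  |U|=6: {0,1,2,4,5,7}:1  {1,2,4,5,6,7}:5  {2,3,4,5,6,7}:10
  start at 0(r): 15
  start at 3(u): 6
sum over floor = 21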